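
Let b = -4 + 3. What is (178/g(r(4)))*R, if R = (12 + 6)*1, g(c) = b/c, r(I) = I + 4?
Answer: -25632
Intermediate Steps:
r(I) = 4 + I
b = -1
g(c) = -1/c
R = 18 (R = 18*1 = 18)
(178/g(r(4)))*R = (178/((-1/(4 + 4))))*18 = (178/((-1/8)))*18 = (178/((-1*⅛)))*18 = (178/(-⅛))*18 = (178*(-8))*18 = -1424*18 = -25632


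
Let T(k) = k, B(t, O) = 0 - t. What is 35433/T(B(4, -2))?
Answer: -35433/4 ≈ -8858.3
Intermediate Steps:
B(t, O) = -t
35433/T(B(4, -2)) = 35433/((-1*4)) = 35433/(-4) = 35433*(-1/4) = -35433/4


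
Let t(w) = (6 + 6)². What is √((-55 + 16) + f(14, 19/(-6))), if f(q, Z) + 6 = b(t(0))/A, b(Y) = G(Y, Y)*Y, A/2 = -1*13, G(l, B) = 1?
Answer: 3*I*√949/13 ≈ 7.109*I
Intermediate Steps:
t(w) = 144 (t(w) = 12² = 144)
A = -26 (A = 2*(-1*13) = 2*(-13) = -26)
b(Y) = Y (b(Y) = 1*Y = Y)
f(q, Z) = -150/13 (f(q, Z) = -6 + 144/(-26) = -6 + 144*(-1/26) = -6 - 72/13 = -150/13)
√((-55 + 16) + f(14, 19/(-6))) = √((-55 + 16) - 150/13) = √(-39 - 150/13) = √(-657/13) = 3*I*√949/13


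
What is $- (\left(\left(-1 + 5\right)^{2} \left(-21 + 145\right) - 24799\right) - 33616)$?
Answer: $56431$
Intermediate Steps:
$- (\left(\left(-1 + 5\right)^{2} \left(-21 + 145\right) - 24799\right) - 33616) = - (\left(4^{2} \cdot 124 - 24799\right) - 33616) = - (\left(16 \cdot 124 - 24799\right) - 33616) = - (\left(1984 - 24799\right) - 33616) = - (-22815 - 33616) = \left(-1\right) \left(-56431\right) = 56431$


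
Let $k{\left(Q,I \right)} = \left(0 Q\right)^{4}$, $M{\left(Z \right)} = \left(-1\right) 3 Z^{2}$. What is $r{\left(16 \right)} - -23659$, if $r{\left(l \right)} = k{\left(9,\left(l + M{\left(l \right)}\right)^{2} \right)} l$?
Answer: $23659$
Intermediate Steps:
$M{\left(Z \right)} = - 3 Z^{2}$
$k{\left(Q,I \right)} = 0$ ($k{\left(Q,I \right)} = 0^{4} = 0$)
$r{\left(l \right)} = 0$ ($r{\left(l \right)} = 0 l = 0$)
$r{\left(16 \right)} - -23659 = 0 - -23659 = 0 + 23659 = 23659$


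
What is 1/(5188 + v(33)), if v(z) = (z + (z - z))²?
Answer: 1/6277 ≈ 0.00015931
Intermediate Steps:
v(z) = z² (v(z) = (z + 0)² = z²)
1/(5188 + v(33)) = 1/(5188 + 33²) = 1/(5188 + 1089) = 1/6277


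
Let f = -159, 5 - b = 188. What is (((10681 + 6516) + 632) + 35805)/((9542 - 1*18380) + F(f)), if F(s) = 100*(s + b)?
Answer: -8939/7173 ≈ -1.2462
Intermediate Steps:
b = -183 (b = 5 - 1*188 = 5 - 188 = -183)
F(s) = -18300 + 100*s (F(s) = 100*(s - 183) = 100*(-183 + s) = -18300 + 100*s)
(((10681 + 6516) + 632) + 35805)/((9542 - 1*18380) + F(f)) = (((10681 + 6516) + 632) + 35805)/((9542 - 1*18380) + (-18300 + 100*(-159))) = ((17197 + 632) + 35805)/((9542 - 18380) + (-18300 - 15900)) = (17829 + 35805)/(-8838 - 34200) = 53634/(-43038) = 53634*(-1/43038) = -8939/7173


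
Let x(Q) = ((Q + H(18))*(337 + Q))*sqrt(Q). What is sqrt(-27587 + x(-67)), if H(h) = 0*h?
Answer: sqrt(-27587 - 18090*I*sqrt(67)) ≈ 248.03 - 298.5*I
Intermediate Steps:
H(h) = 0
x(Q) = Q**(3/2)*(337 + Q) (x(Q) = ((Q + 0)*(337 + Q))*sqrt(Q) = (Q*(337 + Q))*sqrt(Q) = Q**(3/2)*(337 + Q))
sqrt(-27587 + x(-67)) = sqrt(-27587 + (-67)**(3/2)*(337 - 67)) = sqrt(-27587 - 67*I*sqrt(67)*270) = sqrt(-27587 - 18090*I*sqrt(67))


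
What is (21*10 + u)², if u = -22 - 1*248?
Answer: 3600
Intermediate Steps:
u = -270 (u = -22 - 248 = -270)
(21*10 + u)² = (21*10 - 270)² = (210 - 270)² = (-60)² = 3600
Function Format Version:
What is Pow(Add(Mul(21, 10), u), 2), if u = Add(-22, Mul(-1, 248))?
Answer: 3600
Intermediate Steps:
u = -270 (u = Add(-22, -248) = -270)
Pow(Add(Mul(21, 10), u), 2) = Pow(Add(Mul(21, 10), -270), 2) = Pow(Add(210, -270), 2) = Pow(-60, 2) = 3600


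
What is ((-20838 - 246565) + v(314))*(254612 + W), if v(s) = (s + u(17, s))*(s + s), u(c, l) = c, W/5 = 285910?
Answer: -100266584670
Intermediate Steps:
W = 1429550 (W = 5*285910 = 1429550)
v(s) = 2*s*(17 + s) (v(s) = (s + 17)*(s + s) = (17 + s)*(2*s) = 2*s*(17 + s))
((-20838 - 246565) + v(314))*(254612 + W) = ((-20838 - 246565) + 2*314*(17 + 314))*(254612 + 1429550) = (-267403 + 2*314*331)*1684162 = (-267403 + 207868)*1684162 = -59535*1684162 = -100266584670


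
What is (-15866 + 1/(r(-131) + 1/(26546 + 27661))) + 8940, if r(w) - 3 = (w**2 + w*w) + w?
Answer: -12837716051027/1853554159 ≈ -6926.0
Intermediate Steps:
r(w) = 3 + w + 2*w**2 (r(w) = 3 + ((w**2 + w*w) + w) = 3 + ((w**2 + w**2) + w) = 3 + (2*w**2 + w) = 3 + (w + 2*w**2) = 3 + w + 2*w**2)
(-15866 + 1/(r(-131) + 1/(26546 + 27661))) + 8940 = (-15866 + 1/((3 - 131 + 2*(-131)**2) + 1/(26546 + 27661))) + 8940 = (-15866 + 1/((3 - 131 + 2*17161) + 1/54207)) + 8940 = (-15866 + 1/((3 - 131 + 34322) + 1/54207)) + 8940 = (-15866 + 1/(34194 + 1/54207)) + 8940 = (-15866 + 1/(1853554159/54207)) + 8940 = (-15866 + 54207/1853554159) + 8940 = -29408490232487/1853554159 + 8940 = -12837716051027/1853554159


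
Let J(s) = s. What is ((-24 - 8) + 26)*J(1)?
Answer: -6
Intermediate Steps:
((-24 - 8) + 26)*J(1) = ((-24 - 8) + 26)*1 = (-32 + 26)*1 = -6*1 = -6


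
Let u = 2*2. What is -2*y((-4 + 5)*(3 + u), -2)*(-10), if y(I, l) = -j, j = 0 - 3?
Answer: 60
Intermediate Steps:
j = -3
u = 4
y(I, l) = 3 (y(I, l) = -1*(-3) = 3)
-2*y((-4 + 5)*(3 + u), -2)*(-10) = -2*3*(-10) = -6*(-10) = 60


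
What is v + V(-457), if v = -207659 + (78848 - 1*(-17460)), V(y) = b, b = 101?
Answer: -111250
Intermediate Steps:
V(y) = 101
v = -111351 (v = -207659 + (78848 + 17460) = -207659 + 96308 = -111351)
v + V(-457) = -111351 + 101 = -111250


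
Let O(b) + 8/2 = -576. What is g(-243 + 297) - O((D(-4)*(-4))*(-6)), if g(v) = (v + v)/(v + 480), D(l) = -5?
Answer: 51638/89 ≈ 580.20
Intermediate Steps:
O(b) = -580 (O(b) = -4 - 576 = -580)
g(v) = 2*v/(480 + v) (g(v) = (2*v)/(480 + v) = 2*v/(480 + v))
g(-243 + 297) - O((D(-4)*(-4))*(-6)) = 2*(-243 + 297)/(480 + (-243 + 297)) - 1*(-580) = 2*54/(480 + 54) + 580 = 2*54/534 + 580 = 2*54*(1/534) + 580 = 18/89 + 580 = 51638/89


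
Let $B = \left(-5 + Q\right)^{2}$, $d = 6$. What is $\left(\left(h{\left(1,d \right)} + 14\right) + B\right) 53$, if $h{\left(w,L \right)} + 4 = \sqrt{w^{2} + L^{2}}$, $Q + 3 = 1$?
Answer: $3127 + 53 \sqrt{37} \approx 3449.4$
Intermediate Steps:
$Q = -2$ ($Q = -3 + 1 = -2$)
$B = 49$ ($B = \left(-5 - 2\right)^{2} = \left(-7\right)^{2} = 49$)
$h{\left(w,L \right)} = -4 + \sqrt{L^{2} + w^{2}}$ ($h{\left(w,L \right)} = -4 + \sqrt{w^{2} + L^{2}} = -4 + \sqrt{L^{2} + w^{2}}$)
$\left(\left(h{\left(1,d \right)} + 14\right) + B\right) 53 = \left(\left(\left(-4 + \sqrt{6^{2} + 1^{2}}\right) + 14\right) + 49\right) 53 = \left(\left(\left(-4 + \sqrt{36 + 1}\right) + 14\right) + 49\right) 53 = \left(\left(\left(-4 + \sqrt{37}\right) + 14\right) + 49\right) 53 = \left(\left(10 + \sqrt{37}\right) + 49\right) 53 = \left(59 + \sqrt{37}\right) 53 = 3127 + 53 \sqrt{37}$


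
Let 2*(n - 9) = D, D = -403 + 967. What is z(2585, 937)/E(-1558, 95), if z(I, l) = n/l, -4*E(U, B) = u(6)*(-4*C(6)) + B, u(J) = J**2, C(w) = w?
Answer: 1164/720553 ≈ 0.0016154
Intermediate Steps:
D = 564
n = 291 (n = 9 + (1/2)*564 = 9 + 282 = 291)
E(U, B) = 216 - B/4 (E(U, B) = -(6**2*(-4*6) + B)/4 = -(36*(-24) + B)/4 = -(-864 + B)/4 = 216 - B/4)
z(I, l) = 291/l
z(2585, 937)/E(-1558, 95) = (291/937)/(216 - 1/4*95) = (291*(1/937))/(216 - 95/4) = 291/(937*(769/4)) = (291/937)*(4/769) = 1164/720553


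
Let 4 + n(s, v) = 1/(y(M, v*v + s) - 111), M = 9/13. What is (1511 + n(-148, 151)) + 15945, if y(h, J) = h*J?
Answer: 3532878181/202434 ≈ 17452.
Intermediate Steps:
M = 9/13 (M = 9*(1/13) = 9/13 ≈ 0.69231)
y(h, J) = J*h
n(s, v) = -4 + 1/(-111 + 9*s/13 + 9*v**2/13) (n(s, v) = -4 + 1/((v*v + s)*(9/13) - 111) = -4 + 1/((v**2 + s)*(9/13) - 111) = -4 + 1/((s + v**2)*(9/13) - 111) = -4 + 1/((9*s/13 + 9*v**2/13) - 111) = -4 + 1/(-111 + 9*s/13 + 9*v**2/13))
(1511 + n(-148, 151)) + 15945 = (1511 + (5785 - 36*(-148) - 36*151**2)/(3*(-481 + 3*(-148) + 3*151**2))) + 15945 = (1511 + (5785 + 5328 - 36*22801)/(3*(-481 - 444 + 3*22801))) + 15945 = (1511 + (5785 + 5328 - 820836)/(3*(-481 - 444 + 68403))) + 15945 = (1511 + (1/3)*(-809723)/67478) + 15945 = (1511 + (1/3)*(1/67478)*(-809723)) + 15945 = (1511 - 809723/202434) + 15945 = 305068051/202434 + 15945 = 3532878181/202434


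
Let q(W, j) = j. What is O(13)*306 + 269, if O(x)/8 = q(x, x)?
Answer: 32093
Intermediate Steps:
O(x) = 8*x
O(13)*306 + 269 = (8*13)*306 + 269 = 104*306 + 269 = 31824 + 269 = 32093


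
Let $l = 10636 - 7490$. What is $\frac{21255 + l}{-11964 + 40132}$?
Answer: $\frac{24401}{28168} \approx 0.86627$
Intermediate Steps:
$l = 3146$ ($l = 10636 - 7490 = 3146$)
$\frac{21255 + l}{-11964 + 40132} = \frac{21255 + 3146}{-11964 + 40132} = \frac{24401}{28168}$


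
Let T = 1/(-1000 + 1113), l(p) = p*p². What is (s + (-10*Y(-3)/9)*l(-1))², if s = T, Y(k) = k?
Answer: 1270129/114921 ≈ 11.052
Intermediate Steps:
l(p) = p³
T = 1/113 ≈ 0.0088496
s = 1/113 ≈ 0.0088496
(s + (-10*Y(-3)/9)*l(-1))² = (1/113 - (-30)/9*(-1)³)² = (1/113 - (-30)/9*(-1))² = (1/113 - 10*(-⅓)*(-1))² = (1/113 + (10/3)*(-1))² = (1/113 - 10/3)² = (-1127/339)² = 1270129/114921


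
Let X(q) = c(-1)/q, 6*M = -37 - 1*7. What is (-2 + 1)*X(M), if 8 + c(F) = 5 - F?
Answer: -3/11 ≈ -0.27273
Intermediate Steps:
c(F) = -3 - F (c(F) = -8 + (5 - F) = -3 - F)
M = -22/3 (M = (-37 - 1*7)/6 = (-37 - 7)/6 = (1/6)*(-44) = -22/3 ≈ -7.3333)
X(q) = -2/q (X(q) = (-3 - 1*(-1))/q = (-3 + 1)/q = -2/q)
(-2 + 1)*X(M) = (-2 + 1)*(-2/(-22/3)) = -(-2)*(-3)/22 = -1*3/11 = -3/11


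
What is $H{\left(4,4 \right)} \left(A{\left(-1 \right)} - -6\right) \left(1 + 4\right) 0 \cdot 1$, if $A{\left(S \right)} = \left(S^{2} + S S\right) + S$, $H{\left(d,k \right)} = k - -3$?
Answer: $0$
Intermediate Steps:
$H{\left(d,k \right)} = 3 + k$ ($H{\left(d,k \right)} = k + 3 = 3 + k$)
$A{\left(S \right)} = S + 2 S^{2}$ ($A{\left(S \right)} = \left(S^{2} + S^{2}\right) + S = 2 S^{2} + S = S + 2 S^{2}$)
$H{\left(4,4 \right)} \left(A{\left(-1 \right)} - -6\right) \left(1 + 4\right) 0 \cdot 1 = \left(3 + 4\right) \left(- (1 + 2 \left(-1\right)) - -6\right) \left(1 + 4\right) 0 \cdot 1 = 7 \left(- (1 - 2) + 6\right) 5 \cdot 0 \cdot 1 = 7 \left(\left(-1\right) \left(-1\right) + 6\right) 0 \cdot 1 = 7 \left(1 + 6\right) 0 = 7 \cdot 7 \cdot 0 = 49 \cdot 0 = 0$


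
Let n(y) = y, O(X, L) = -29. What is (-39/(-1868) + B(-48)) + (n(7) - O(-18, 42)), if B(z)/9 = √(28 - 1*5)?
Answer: 67287/1868 + 9*√23 ≈ 79.183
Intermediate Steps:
B(z) = 9*√23 (B(z) = 9*√(28 - 1*5) = 9*√(28 - 5) = 9*√23)
(-39/(-1868) + B(-48)) + (n(7) - O(-18, 42)) = (-39/(-1868) + 9*√23) + (7 - 1*(-29)) = (-39*(-1/1868) + 9*√23) + (7 + 29) = (39/1868 + 9*√23) + 36 = 67287/1868 + 9*√23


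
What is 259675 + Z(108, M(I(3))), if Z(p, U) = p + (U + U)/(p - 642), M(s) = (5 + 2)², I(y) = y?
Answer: 69362012/267 ≈ 2.5978e+5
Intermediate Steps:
M(s) = 49 (M(s) = 7² = 49)
Z(p, U) = p + 2*U/(-642 + p) (Z(p, U) = p + (2*U)/(-642 + p) = p + 2*U/(-642 + p))
259675 + Z(108, M(I(3))) = 259675 + (108² - 642*108 + 2*49)/(-642 + 108) = 259675 + (11664 - 69336 + 98)/(-534) = 259675 - 1/534*(-57574) = 259675 + 28787/267 = 69362012/267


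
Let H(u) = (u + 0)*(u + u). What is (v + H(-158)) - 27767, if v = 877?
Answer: 23038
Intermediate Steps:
H(u) = 2*u² (H(u) = u*(2*u) = 2*u²)
(v + H(-158)) - 27767 = (877 + 2*(-158)²) - 27767 = (877 + 2*24964) - 27767 = (877 + 49928) - 27767 = 50805 - 27767 = 23038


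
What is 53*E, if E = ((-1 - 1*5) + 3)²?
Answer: 477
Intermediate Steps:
E = 9 (E = ((-1 - 5) + 3)² = (-6 + 3)² = (-3)² = 9)
53*E = 53*9 = 477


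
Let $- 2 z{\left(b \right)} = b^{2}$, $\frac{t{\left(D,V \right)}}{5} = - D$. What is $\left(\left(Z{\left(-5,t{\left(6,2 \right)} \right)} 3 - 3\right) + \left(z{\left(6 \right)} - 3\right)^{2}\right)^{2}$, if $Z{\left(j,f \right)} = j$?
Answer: $178929$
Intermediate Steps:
$t{\left(D,V \right)} = - 5 D$ ($t{\left(D,V \right)} = 5 \left(- D\right) = - 5 D$)
$z{\left(b \right)} = - \frac{b^{2}}{2}$
$\left(\left(Z{\left(-5,t{\left(6,2 \right)} \right)} 3 - 3\right) + \left(z{\left(6 \right)} - 3\right)^{2}\right)^{2} = \left(\left(\left(-5\right) 3 - 3\right) + \left(- \frac{6^{2}}{2} - 3\right)^{2}\right)^{2} = \left(\left(-15 - 3\right) + \left(\left(- \frac{1}{2}\right) 36 - 3\right)^{2}\right)^{2} = \left(-18 + \left(-18 - 3\right)^{2}\right)^{2} = \left(-18 + \left(-21\right)^{2}\right)^{2} = \left(-18 + 441\right)^{2} = 423^{2} = 178929$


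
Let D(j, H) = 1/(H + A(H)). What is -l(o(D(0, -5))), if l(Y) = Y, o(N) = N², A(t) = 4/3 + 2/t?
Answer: -225/3721 ≈ -0.060468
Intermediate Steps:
A(t) = 4/3 + 2/t (A(t) = 4*(⅓) + 2/t = 4/3 + 2/t)
D(j, H) = 1/(4/3 + H + 2/H) (D(j, H) = 1/(H + (4/3 + 2/H)) = 1/(4/3 + H + 2/H))
-l(o(D(0, -5))) = -(3*(-5)/(6 + 3*(-5)² + 4*(-5)))² = -(3*(-5)/(6 + 3*25 - 20))² = -(3*(-5)/(6 + 75 - 20))² = -(3*(-5)/61)² = -(3*(-5)*(1/61))² = -(-15/61)² = -1*225/3721 = -225/3721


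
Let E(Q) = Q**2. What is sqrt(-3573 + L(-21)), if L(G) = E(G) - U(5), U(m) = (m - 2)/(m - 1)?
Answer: I*sqrt(12531)/2 ≈ 55.971*I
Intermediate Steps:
U(m) = (-2 + m)/(-1 + m)
L(G) = -3/4 + G**2 (L(G) = G**2 - (-2 + 5)/(-1 + 5) = G**2 - 3/4 = -3/4 + G**2)
sqrt(-3573 + L(-21)) = sqrt(-3573 + (-3/4 + (-21)**2)) = sqrt(-3573 + (-3/4 + 441)) = sqrt(-3573 + 1761/4) = sqrt(-12531/4) = I*sqrt(12531)/2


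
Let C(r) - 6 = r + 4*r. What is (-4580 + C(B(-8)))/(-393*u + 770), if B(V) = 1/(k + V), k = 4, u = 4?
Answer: 18301/3208 ≈ 5.7048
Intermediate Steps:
B(V) = 1/(4 + V)
C(r) = 6 + 5*r (C(r) = 6 + (r + 4*r) = 6 + 5*r)
(-4580 + C(B(-8)))/(-393*u + 770) = (-4580 + (6 + 5/(4 - 8)))/(-393*4 + 770) = (-4580 + (6 + 5/(-4)))/(-1572 + 770) = (-4580 + (6 + 5*(-1/4)))/(-802) = (-4580 + (6 - 5/4))*(-1/802) = (-4580 + 19/4)*(-1/802) = -18301/4*(-1/802) = 18301/3208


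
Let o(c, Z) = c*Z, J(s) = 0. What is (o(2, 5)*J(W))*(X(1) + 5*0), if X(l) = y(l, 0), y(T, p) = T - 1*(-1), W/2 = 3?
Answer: 0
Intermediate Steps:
W = 6 (W = 2*3 = 6)
y(T, p) = 1 + T (y(T, p) = T + 1 = 1 + T)
X(l) = 1 + l
o(c, Z) = Z*c
(o(2, 5)*J(W))*(X(1) + 5*0) = ((5*2)*0)*((1 + 1) + 5*0) = (10*0)*(2 + 0) = 0*2 = 0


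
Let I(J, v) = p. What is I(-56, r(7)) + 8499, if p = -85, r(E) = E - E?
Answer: 8414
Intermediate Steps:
r(E) = 0
I(J, v) = -85
I(-56, r(7)) + 8499 = -85 + 8499 = 8414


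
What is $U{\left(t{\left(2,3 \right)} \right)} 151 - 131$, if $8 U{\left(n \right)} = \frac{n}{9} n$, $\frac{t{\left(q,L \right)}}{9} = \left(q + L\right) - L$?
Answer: $\frac{1097}{2} \approx 548.5$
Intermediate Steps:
$t{\left(q,L \right)} = 9 q$ ($t{\left(q,L \right)} = 9 \left(\left(q + L\right) - L\right) = 9 \left(\left(L + q\right) - L\right) = 9 q$)
$U{\left(n \right)} = \frac{n^{2}}{72}$ ($U{\left(n \right)} = \frac{\frac{n}{9} n}{8} = \frac{\frac{1}{9} n^{2}}{8} = \frac{n^{2}}{72}$)
$U{\left(t{\left(2,3 \right)} \right)} 151 - 131 = \frac{\left(9 \cdot 2\right)^{2}}{72} \cdot 151 - 131 = \frac{18^{2}}{72} \cdot 151 - 131 = \frac{1}{72} \cdot 324 \cdot 151 - 131 = \frac{9}{2} \cdot 151 - 131 = \frac{1359}{2} - 131 = \frac{1097}{2}$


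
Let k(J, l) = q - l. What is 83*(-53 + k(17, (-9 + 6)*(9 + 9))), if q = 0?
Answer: 83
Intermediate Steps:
k(J, l) = -l (k(J, l) = 0 - l = -l)
83*(-53 + k(17, (-9 + 6)*(9 + 9))) = 83*(-53 - (-9 + 6)*(9 + 9)) = 83*(-53 - (-3)*18) = 83*(-53 - 1*(-54)) = 83*(-53 + 54) = 83*1 = 83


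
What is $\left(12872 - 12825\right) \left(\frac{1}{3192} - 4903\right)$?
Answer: $- \frac{735567625}{3192} \approx -2.3044 \cdot 10^{5}$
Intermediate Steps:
$\left(12872 - 12825\right) \left(\frac{1}{3192} - 4903\right) = 47 \left(\frac{1}{3192} - 4903\right) = 47 \left(- \frac{15650375}{3192}\right) = - \frac{735567625}{3192}$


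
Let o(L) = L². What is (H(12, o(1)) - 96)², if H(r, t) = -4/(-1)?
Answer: 8464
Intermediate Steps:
H(r, t) = 4 (H(r, t) = -4*(-1) = 4)
(H(12, o(1)) - 96)² = (4 - 96)² = (-92)² = 8464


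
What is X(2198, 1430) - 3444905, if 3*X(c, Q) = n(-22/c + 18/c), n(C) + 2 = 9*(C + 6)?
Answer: -11357794655/3297 ≈ -3.4449e+6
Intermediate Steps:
n(C) = 52 + 9*C (n(C) = -2 + 9*(C + 6) = -2 + 9*(6 + C) = -2 + (54 + 9*C) = 52 + 9*C)
X(c, Q) = 52/3 - 12/c (X(c, Q) = (52 + 9*(-22/c + 18/c))/3 = (52 + 9*(-4/c))/3 = (52 - 36/c)/3 = 52/3 - 12/c)
X(2198, 1430) - 3444905 = (52/3 - 12/2198) - 3444905 = (52/3 - 12*1/2198) - 3444905 = (52/3 - 6/1099) - 3444905 = 57130/3297 - 3444905 = -11357794655/3297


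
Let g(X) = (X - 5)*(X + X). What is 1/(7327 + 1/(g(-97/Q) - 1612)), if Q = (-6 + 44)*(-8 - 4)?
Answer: 167808167/1229530335641 ≈ 0.00013648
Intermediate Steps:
Q = -456 (Q = 38*(-12) = -456)
g(X) = 2*X*(-5 + X) (g(X) = (-5 + X)*(2*X) = 2*X*(-5 + X))
1/(7327 + 1/(g(-97/Q) - 1612)) = 1/(7327 + 1/(2*(-97/(-456))*(-5 - 97/(-456)) - 1612)) = 1/(7327 + 1/(2*(-97*(-1/456))*(-5 - 97*(-1/456)) - 1612)) = 1/(7327 + 1/(2*(97/456)*(-5 + 97/456) - 1612)) = 1/(7327 + 1/(2*(97/456)*(-2183/456) - 1612)) = 1/(7327 + 1/(-211751/103968 - 1612)) = 1/(7327 + 1/(-167808167/103968)) = 1/(7327 - 103968/167808167) = 1/(1229530335641/167808167) = 167808167/1229530335641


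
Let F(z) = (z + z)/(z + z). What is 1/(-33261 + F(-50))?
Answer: -1/33260 ≈ -3.0066e-5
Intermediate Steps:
F(z) = 1 (F(z) = (2*z)/((2*z)) = (2*z)*(1/(2*z)) = 1)
1/(-33261 + F(-50)) = 1/(-33261 + 1) = 1/(-33260) = -1/33260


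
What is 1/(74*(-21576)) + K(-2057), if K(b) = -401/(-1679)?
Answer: 640244545/2680731696 ≈ 0.23883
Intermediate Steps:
K(b) = 401/1679 (K(b) = -401*(-1/1679) = 401/1679)
1/(74*(-21576)) + K(-2057) = 1/(74*(-21576)) + 401/1679 = 1/(-1596624) + 401/1679 = -1/1596624 + 401/1679 = 640244545/2680731696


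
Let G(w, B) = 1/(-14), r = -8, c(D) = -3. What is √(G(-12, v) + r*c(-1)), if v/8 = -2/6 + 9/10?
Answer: √4690/14 ≈ 4.8917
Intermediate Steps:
v = 68/15 (v = 8*(-2/6 + 9/10) = 8*(-2*⅙ + 9*(⅒)) = 8*(-⅓ + 9/10) = 8*(17/30) = 68/15 ≈ 4.5333)
G(w, B) = -1/14
√(G(-12, v) + r*c(-1)) = √(-1/14 - 8*(-3)) = √(-1/14 + 24) = √(335/14) = √4690/14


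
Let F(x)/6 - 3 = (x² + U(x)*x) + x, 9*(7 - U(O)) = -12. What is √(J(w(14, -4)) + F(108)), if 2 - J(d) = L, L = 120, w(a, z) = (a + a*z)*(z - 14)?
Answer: 2*√18983 ≈ 275.56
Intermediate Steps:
w(a, z) = (-14 + z)*(a + a*z) (w(a, z) = (a + a*z)*(-14 + z) = (-14 + z)*(a + a*z))
U(O) = 25/3 (U(O) = 7 - ⅑*(-12) = 7 + 4/3 = 25/3)
J(d) = -118 (J(d) = 2 - 1*120 = 2 - 120 = -118)
F(x) = 18 + 6*x² + 56*x (F(x) = 18 + 6*((x² + 25*x/3) + x) = 18 + 6*(x² + 28*x/3) = 18 + (6*x² + 56*x) = 18 + 6*x² + 56*x)
√(J(w(14, -4)) + F(108)) = √(-118 + (18 + 6*108² + 56*108)) = √(-118 + (18 + 6*11664 + 6048)) = √(-118 + (18 + 69984 + 6048)) = √(-118 + 76050) = √75932 = 2*√18983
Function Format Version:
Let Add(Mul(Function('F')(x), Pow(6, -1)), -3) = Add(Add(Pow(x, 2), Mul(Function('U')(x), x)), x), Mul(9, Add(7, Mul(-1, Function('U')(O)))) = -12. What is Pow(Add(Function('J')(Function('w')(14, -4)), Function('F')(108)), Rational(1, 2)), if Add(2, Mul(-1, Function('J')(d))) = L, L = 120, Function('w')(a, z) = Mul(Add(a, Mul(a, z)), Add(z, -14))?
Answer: Mul(2, Pow(18983, Rational(1, 2))) ≈ 275.56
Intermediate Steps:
Function('w')(a, z) = Mul(Add(-14, z), Add(a, Mul(a, z))) (Function('w')(a, z) = Mul(Add(a, Mul(a, z)), Add(-14, z)) = Mul(Add(-14, z), Add(a, Mul(a, z))))
Function('U')(O) = Rational(25, 3) (Function('U')(O) = Add(7, Mul(Rational(-1, 9), -12)) = Add(7, Rational(4, 3)) = Rational(25, 3))
Function('J')(d) = -118 (Function('J')(d) = Add(2, Mul(-1, 120)) = Add(2, -120) = -118)
Function('F')(x) = Add(18, Mul(6, Pow(x, 2)), Mul(56, x)) (Function('F')(x) = Add(18, Mul(6, Add(Add(Pow(x, 2), Mul(Rational(25, 3), x)), x))) = Add(18, Mul(6, Add(Pow(x, 2), Mul(Rational(28, 3), x)))) = Add(18, Add(Mul(6, Pow(x, 2)), Mul(56, x))) = Add(18, Mul(6, Pow(x, 2)), Mul(56, x)))
Pow(Add(Function('J')(Function('w')(14, -4)), Function('F')(108)), Rational(1, 2)) = Pow(Add(-118, Add(18, Mul(6, Pow(108, 2)), Mul(56, 108))), Rational(1, 2)) = Pow(Add(-118, Add(18, Mul(6, 11664), 6048)), Rational(1, 2)) = Pow(Add(-118, Add(18, 69984, 6048)), Rational(1, 2)) = Pow(Add(-118, 76050), Rational(1, 2)) = Pow(75932, Rational(1, 2)) = Mul(2, Pow(18983, Rational(1, 2)))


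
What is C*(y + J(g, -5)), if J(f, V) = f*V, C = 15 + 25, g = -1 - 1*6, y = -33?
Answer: 80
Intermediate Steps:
g = -7 (g = -1 - 6 = -7)
C = 40
J(f, V) = V*f
C*(y + J(g, -5)) = 40*(-33 - 5*(-7)) = 40*(-33 + 35) = 40*2 = 80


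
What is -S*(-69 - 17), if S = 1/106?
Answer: 43/53 ≈ 0.81132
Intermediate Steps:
S = 1/106 ≈ 0.0094340
-S*(-69 - 17) = -(-69 - 17)/106 = -(-86)/106 = -1*(-43/53) = 43/53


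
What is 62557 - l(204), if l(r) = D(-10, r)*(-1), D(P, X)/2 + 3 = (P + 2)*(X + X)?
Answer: 56023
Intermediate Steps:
D(P, X) = -6 + 4*X*(2 + P) (D(P, X) = -6 + 2*((P + 2)*(X + X)) = -6 + 2*((2 + P)*(2*X)) = -6 + 2*(2*X*(2 + P)) = -6 + 4*X*(2 + P))
l(r) = 6 + 32*r (l(r) = (-6 + 8*r + 4*(-10)*r)*(-1) = (-6 + 8*r - 40*r)*(-1) = (-6 - 32*r)*(-1) = 6 + 32*r)
62557 - l(204) = 62557 - (6 + 32*204) = 62557 - (6 + 6528) = 62557 - 1*6534 = 62557 - 6534 = 56023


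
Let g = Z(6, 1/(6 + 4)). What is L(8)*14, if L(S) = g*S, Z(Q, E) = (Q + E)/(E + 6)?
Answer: 112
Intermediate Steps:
Z(Q, E) = (E + Q)/(6 + E)
g = 1 (g = (1/(6 + 4) + 6)/(6 + 1/(6 + 4)) = (1/10 + 6)/(6 + 1/10) = (⅒ + 6)/(6 + ⅒) = (61/10)/(61/10) = (10/61)*(61/10) = 1)
L(S) = S (L(S) = 1*S = S)
L(8)*14 = 8*14 = 112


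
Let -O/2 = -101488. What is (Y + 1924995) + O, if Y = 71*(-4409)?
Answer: 1814932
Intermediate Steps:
O = 202976 (O = -2*(-101488) = 202976)
Y = -313039
(Y + 1924995) + O = (-313039 + 1924995) + 202976 = 1611956 + 202976 = 1814932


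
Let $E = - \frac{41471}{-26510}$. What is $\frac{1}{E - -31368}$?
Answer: $\frac{26510}{831607151} \approx 3.1878 \cdot 10^{-5}$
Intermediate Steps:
$E = \frac{41471}{26510}$ ($E = \left(-41471\right) \left(- \frac{1}{26510}\right) = \frac{41471}{26510} \approx 1.5644$)
$\frac{1}{E - -31368} = \frac{1}{\frac{41471}{26510} - -31368} = \frac{1}{\frac{41471}{26510} + 31368} = \frac{1}{\frac{831607151}{26510}} = \frac{26510}{831607151}$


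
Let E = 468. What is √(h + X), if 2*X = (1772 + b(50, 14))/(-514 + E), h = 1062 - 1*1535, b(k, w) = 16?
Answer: I*√260498/23 ≈ 22.191*I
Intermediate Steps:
h = -473 (h = 1062 - 1535 = -473)
X = -447/23 (X = ((1772 + 16)/(-514 + 468))/2 = (1788/(-46))/2 = (1788*(-1/46))/2 = (½)*(-894/23) = -447/23 ≈ -19.435)
√(h + X) = √(-473 - 447/23) = √(-11326/23) = I*√260498/23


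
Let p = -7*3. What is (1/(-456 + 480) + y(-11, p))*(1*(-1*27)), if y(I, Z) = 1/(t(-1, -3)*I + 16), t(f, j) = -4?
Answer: -63/40 ≈ -1.5750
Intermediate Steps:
p = -21
y(I, Z) = 1/(16 - 4*I) (y(I, Z) = 1/(-4*I + 16) = 1/(16 - 4*I))
(1/(-456 + 480) + y(-11, p))*(1*(-1*27)) = (1/(-456 + 480) + 1/(4*(4 - 1*(-11))))*(1*(-1*27)) = (1/24 + 1/(4*(4 + 11)))*(1*(-27)) = (1/24 + (¼)/15)*(-27) = (1/24 + (¼)*(1/15))*(-27) = (1/24 + 1/60)*(-27) = (7/120)*(-27) = -63/40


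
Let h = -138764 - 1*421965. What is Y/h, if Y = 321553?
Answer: -321553/560729 ≈ -0.57345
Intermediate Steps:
h = -560729 (h = -138764 - 421965 = -560729)
Y/h = 321553/(-560729) = 321553*(-1/560729) = -321553/560729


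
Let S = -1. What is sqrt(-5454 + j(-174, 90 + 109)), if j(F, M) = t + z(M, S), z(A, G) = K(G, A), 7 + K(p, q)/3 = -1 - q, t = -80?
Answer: I*sqrt(6155) ≈ 78.454*I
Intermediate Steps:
K(p, q) = -24 - 3*q (K(p, q) = -21 + 3*(-1 - q) = -21 + (-3 - 3*q) = -24 - 3*q)
z(A, G) = -24 - 3*A
j(F, M) = -104 - 3*M (j(F, M) = -80 + (-24 - 3*M) = -104 - 3*M)
sqrt(-5454 + j(-174, 90 + 109)) = sqrt(-5454 + (-104 - 3*(90 + 109))) = sqrt(-5454 + (-104 - 3*199)) = sqrt(-5454 + (-104 - 597)) = sqrt(-5454 - 701) = sqrt(-6155) = I*sqrt(6155)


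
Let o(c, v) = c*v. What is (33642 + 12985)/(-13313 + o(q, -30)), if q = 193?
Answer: -6661/2729 ≈ -2.4408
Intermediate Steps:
(33642 + 12985)/(-13313 + o(q, -30)) = (33642 + 12985)/(-13313 + 193*(-30)) = 46627/(-13313 - 5790) = 46627/(-19103) = 46627*(-1/19103) = -6661/2729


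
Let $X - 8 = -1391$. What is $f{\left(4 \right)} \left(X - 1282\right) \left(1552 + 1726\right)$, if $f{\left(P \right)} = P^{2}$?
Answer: $-139773920$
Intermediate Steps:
$X = -1383$ ($X = 8 - 1391 = -1383$)
$f{\left(4 \right)} \left(X - 1282\right) \left(1552 + 1726\right) = 4^{2} \left(-1383 - 1282\right) \left(1552 + 1726\right) = 16 \left(\left(-2665\right) 3278\right) = 16 \left(-8735870\right) = -139773920$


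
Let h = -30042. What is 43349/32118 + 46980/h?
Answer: -11478499/53604942 ≈ -0.21413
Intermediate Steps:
43349/32118 + 46980/h = 43349/32118 + 46980/(-30042) = 43349*(1/32118) + 46980*(-1/30042) = 43349/32118 - 2610/1669 = -11478499/53604942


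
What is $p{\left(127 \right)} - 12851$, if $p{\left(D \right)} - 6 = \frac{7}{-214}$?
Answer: $- \frac{2748837}{214} \approx -12845.0$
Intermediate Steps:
$p{\left(D \right)} = \frac{1277}{214}$ ($p{\left(D \right)} = 6 + \frac{7}{-214} = 6 + 7 \left(- \frac{1}{214}\right) = 6 - \frac{7}{214} = \frac{1277}{214}$)
$p{\left(127 \right)} - 12851 = \frac{1277}{214} - 12851 = - \frac{2748837}{214}$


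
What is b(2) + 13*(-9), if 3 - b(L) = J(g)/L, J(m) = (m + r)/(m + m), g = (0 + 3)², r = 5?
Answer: -2059/18 ≈ -114.39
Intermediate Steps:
g = 9 (g = 3² = 9)
J(m) = (5 + m)/(2*m) (J(m) = (m + 5)/(m + m) = (5 + m)/((2*m)) = (5 + m)*(1/(2*m)) = (5 + m)/(2*m))
b(L) = 3 - 7/(9*L) (b(L) = 3 - (½)*(5 + 9)/9/L = 3 - (½)*(⅑)*14/L = 3 - 7/(9*L))
b(2) + 13*(-9) = (3 - 7/9/2) + 13*(-9) = (3 - 7/9*½) - 117 = (3 - 7/18) - 117 = 47/18 - 117 = -2059/18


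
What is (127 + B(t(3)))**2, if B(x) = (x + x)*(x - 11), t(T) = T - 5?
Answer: 32041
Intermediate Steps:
t(T) = -5 + T
B(x) = 2*x*(-11 + x) (B(x) = (2*x)*(-11 + x) = 2*x*(-11 + x))
(127 + B(t(3)))**2 = (127 + 2*(-5 + 3)*(-11 + (-5 + 3)))**2 = (127 + 2*(-2)*(-11 - 2))**2 = (127 + 2*(-2)*(-13))**2 = (127 + 52)**2 = 179**2 = 32041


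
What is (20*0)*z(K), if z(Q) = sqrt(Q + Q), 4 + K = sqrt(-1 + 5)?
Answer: 0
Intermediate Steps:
K = -2 (K = -4 + sqrt(-1 + 5) = -4 + sqrt(4) = -4 + 2 = -2)
z(Q) = sqrt(2)*sqrt(Q) (z(Q) = sqrt(2*Q) = sqrt(2)*sqrt(Q))
(20*0)*z(K) = (20*0)*(sqrt(2)*sqrt(-2)) = 0*(sqrt(2)*(I*sqrt(2))) = 0*(2*I) = 0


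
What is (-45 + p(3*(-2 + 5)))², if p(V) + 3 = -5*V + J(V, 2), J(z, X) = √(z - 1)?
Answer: 8657 - 372*√2 ≈ 8130.9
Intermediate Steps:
J(z, X) = √(-1 + z)
p(V) = -3 + √(-1 + V) - 5*V (p(V) = -3 + (-5*V + √(-1 + V)) = -3 + (√(-1 + V) - 5*V) = -3 + √(-1 + V) - 5*V)
(-45 + p(3*(-2 + 5)))² = (-45 + (-3 + √(-1 + 3*(-2 + 5)) - 15*(-2 + 5)))² = (-45 + (-3 + √(-1 + 3*3) - 15*3))² = (-45 + (-3 + √(-1 + 9) - 5*9))² = (-45 + (-3 + √8 - 45))² = (-45 + (-3 + 2*√2 - 45))² = (-45 + (-48 + 2*√2))² = (-93 + 2*√2)²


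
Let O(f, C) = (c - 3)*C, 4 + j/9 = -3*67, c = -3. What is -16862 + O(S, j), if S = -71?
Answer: -5792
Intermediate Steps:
j = -1845 (j = -36 + 9*(-3*67) = -36 + 9*(-201) = -36 - 1809 = -1845)
O(f, C) = -6*C (O(f, C) = (-3 - 3)*C = -6*C)
-16862 + O(S, j) = -16862 - 6*(-1845) = -16862 + 11070 = -5792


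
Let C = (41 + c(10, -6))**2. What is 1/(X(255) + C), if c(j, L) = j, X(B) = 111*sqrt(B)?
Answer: 17/23682 - 37*sqrt(255)/1207782 ≈ 0.00022865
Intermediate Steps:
C = 2601 (C = (41 + 10)**2 = 51**2 = 2601)
1/(X(255) + C) = 1/(111*sqrt(255) + 2601) = 1/(2601 + 111*sqrt(255))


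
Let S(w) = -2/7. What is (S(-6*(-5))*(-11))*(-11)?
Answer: -242/7 ≈ -34.571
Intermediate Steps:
S(w) = -2/7 (S(w) = -2*1/7 = -2/7)
(S(-6*(-5))*(-11))*(-11) = -2/7*(-11)*(-11) = (22/7)*(-11) = -242/7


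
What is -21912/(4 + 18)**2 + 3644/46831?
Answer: -23281754/515141 ≈ -45.195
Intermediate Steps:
-21912/(4 + 18)**2 + 3644/46831 = -21912/(22**2) + 3644*(1/46831) = -21912/484 + 3644/46831 = -21912*1/484 + 3644/46831 = -498/11 + 3644/46831 = -23281754/515141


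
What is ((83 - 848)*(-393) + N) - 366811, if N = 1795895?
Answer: 1729729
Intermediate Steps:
((83 - 848)*(-393) + N) - 366811 = ((83 - 848)*(-393) + 1795895) - 366811 = (-765*(-393) + 1795895) - 366811 = (300645 + 1795895) - 366811 = 2096540 - 366811 = 1729729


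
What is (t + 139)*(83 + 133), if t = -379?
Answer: -51840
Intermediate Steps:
(t + 139)*(83 + 133) = (-379 + 139)*(83 + 133) = -240*216 = -51840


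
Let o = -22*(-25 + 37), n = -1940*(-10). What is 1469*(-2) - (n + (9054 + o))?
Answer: -31128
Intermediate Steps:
n = 19400
o = -264 (o = -22*12 = -264)
1469*(-2) - (n + (9054 + o)) = 1469*(-2) - (19400 + (9054 - 264)) = -2938 - (19400 + 8790) = -2938 - 1*28190 = -2938 - 28190 = -31128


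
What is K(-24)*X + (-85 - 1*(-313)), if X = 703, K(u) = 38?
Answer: 26942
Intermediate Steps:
K(-24)*X + (-85 - 1*(-313)) = 38*703 + (-85 - 1*(-313)) = 26714 + (-85 + 313) = 26714 + 228 = 26942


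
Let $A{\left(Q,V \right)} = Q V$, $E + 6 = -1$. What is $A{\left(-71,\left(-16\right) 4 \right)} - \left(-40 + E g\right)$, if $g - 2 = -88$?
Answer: $3982$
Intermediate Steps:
$E = -7$ ($E = -6 - 1 = -7$)
$g = -86$ ($g = 2 - 88 = -86$)
$A{\left(-71,\left(-16\right) 4 \right)} - \left(-40 + E g\right) = - 71 \left(\left(-16\right) 4\right) - \left(-40 - -602\right) = \left(-71\right) \left(-64\right) - \left(-40 + 602\right) = 4544 - 562 = 3982$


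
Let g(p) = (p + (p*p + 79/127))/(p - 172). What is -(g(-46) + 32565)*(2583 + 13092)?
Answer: -14128373159175/27686 ≈ -5.1031e+8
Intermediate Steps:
g(p) = (79/127 + p + p²)/(-172 + p) (g(p) = (p + (p² + 79*(1/127)))/(-172 + p) = (p + (p² + 79/127))/(-172 + p) = (p + (79/127 + p²))/(-172 + p) = (79/127 + p + p²)/(-172 + p))
-(g(-46) + 32565)*(2583 + 13092) = -((79/127 - 46 + (-46)²)/(-172 - 46) + 32565)*(2583 + 13092) = -((79/127 - 46 + 2116)/(-218) + 32565)*15675 = -(-1/218*262969/127 + 32565)*15675 = -(-262969/27686 + 32565)*15675 = -901331621*15675/27686 = -1*14128373159175/27686 = -14128373159175/27686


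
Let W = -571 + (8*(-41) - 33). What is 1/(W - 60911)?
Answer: -1/61843 ≈ -1.6170e-5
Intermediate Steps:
W = -932 (W = -571 + (-328 - 33) = -571 - 361 = -932)
1/(W - 60911) = 1/(-932 - 60911) = 1/(-61843) = -1/61843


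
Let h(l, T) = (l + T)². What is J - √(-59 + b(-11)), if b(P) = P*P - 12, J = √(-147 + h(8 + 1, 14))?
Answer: √382 - 5*√2 ≈ 12.474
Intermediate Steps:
h(l, T) = (T + l)²
J = √382 (J = √(-147 + (14 + (8 + 1))²) = √(-147 + (14 + 9)²) = √(-147 + 23²) = √(-147 + 529) = √382 ≈ 19.545)
b(P) = -12 + P² (b(P) = P² - 12 = -12 + P²)
J - √(-59 + b(-11)) = √382 - √(-59 + (-12 + (-11)²)) = √382 - √(-59 + (-12 + 121)) = √382 - √(-59 + 109) = √382 - √50 = √382 - 5*√2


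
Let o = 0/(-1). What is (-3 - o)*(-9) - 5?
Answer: 22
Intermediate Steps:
o = 0 (o = 0*(-1) = 0)
(-3 - o)*(-9) - 5 = (-3 - 1*0)*(-9) - 5 = (-3 + 0)*(-9) - 5 = -3*(-9) - 5 = 27 - 5 = 22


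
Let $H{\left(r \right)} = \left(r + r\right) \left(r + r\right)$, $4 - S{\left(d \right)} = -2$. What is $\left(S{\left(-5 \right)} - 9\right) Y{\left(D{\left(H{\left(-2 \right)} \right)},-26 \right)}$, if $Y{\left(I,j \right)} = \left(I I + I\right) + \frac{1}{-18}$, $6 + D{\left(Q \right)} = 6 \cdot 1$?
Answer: $\frac{1}{6} \approx 0.16667$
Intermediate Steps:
$S{\left(d \right)} = 6$ ($S{\left(d \right)} = 4 - -2 = 4 + 2 = 6$)
$H{\left(r \right)} = 4 r^{2}$ ($H{\left(r \right)} = 2 r 2 r = 4 r^{2}$)
$D{\left(Q \right)} = 0$ ($D{\left(Q \right)} = -6 + 6 \cdot 1 = -6 + 6 = 0$)
$Y{\left(I,j \right)} = - \frac{1}{18} + I + I^{2}$ ($Y{\left(I,j \right)} = \left(I^{2} + I\right) - \frac{1}{18} = \left(I + I^{2}\right) - \frac{1}{18} = - \frac{1}{18} + I + I^{2}$)
$\left(S{\left(-5 \right)} - 9\right) Y{\left(D{\left(H{\left(-2 \right)} \right)},-26 \right)} = \left(6 - 9\right) \left(- \frac{1}{18} + 0 + 0^{2}\right) = - 3 \left(- \frac{1}{18} + 0 + 0\right) = \left(-3\right) \left(- \frac{1}{18}\right) = \frac{1}{6}$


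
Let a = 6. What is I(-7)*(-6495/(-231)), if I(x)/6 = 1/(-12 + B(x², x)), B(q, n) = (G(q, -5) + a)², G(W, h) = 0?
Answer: 2165/308 ≈ 7.0292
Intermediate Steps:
B(q, n) = 36 (B(q, n) = (0 + 6)² = 6² = 36)
I(x) = ¼ (I(x) = 6/(-12 + 36) = 6/24 = 6*(1/24) = ¼)
I(-7)*(-6495/(-231)) = (-6495/(-231))/4 = (-6495*(-1/231))/4 = (¼)*(2165/77) = 2165/308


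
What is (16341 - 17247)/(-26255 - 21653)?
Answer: 453/23954 ≈ 0.018911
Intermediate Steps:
(16341 - 17247)/(-26255 - 21653) = -906/(-47908) = -906*(-1/47908) = 453/23954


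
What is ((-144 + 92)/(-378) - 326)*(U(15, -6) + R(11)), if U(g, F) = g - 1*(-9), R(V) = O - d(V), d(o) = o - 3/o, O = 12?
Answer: -17121464/2079 ≈ -8235.4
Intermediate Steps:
R(V) = 12 - V + 3/V (R(V) = 12 - (V - 3/V) = 12 + (-V + 3/V) = 12 - V + 3/V)
U(g, F) = 9 + g (U(g, F) = g + 9 = 9 + g)
((-144 + 92)/(-378) - 326)*(U(15, -6) + R(11)) = ((-144 + 92)/(-378) - 326)*((9 + 15) + (12 - 1*11 + 3/11)) = (-52*(-1/378) - 326)*(24 + (12 - 11 + 3*(1/11))) = (26/189 - 326)*(24 + (12 - 11 + 3/11)) = -61588*(24 + 14/11)/189 = -61588/189*278/11 = -17121464/2079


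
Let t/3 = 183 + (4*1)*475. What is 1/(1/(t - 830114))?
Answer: -823865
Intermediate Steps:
t = 6249 (t = 3*(183 + (4*1)*475) = 3*(183 + 4*475) = 3*(183 + 1900) = 3*2083 = 6249)
1/(1/(t - 830114)) = 1/(1/(6249 - 830114)) = 1/(1/(-823865)) = 1/(-1/823865) = -823865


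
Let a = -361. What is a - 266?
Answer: -627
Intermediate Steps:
a - 266 = -361 - 266 = -627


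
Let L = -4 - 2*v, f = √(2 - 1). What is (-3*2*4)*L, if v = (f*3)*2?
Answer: 384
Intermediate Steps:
f = 1 (f = √1 = 1)
v = 6 (v = (1*3)*2 = 3*2 = 6)
L = -16 (L = -4 - 2*6 = -4 - 12 = -16)
(-3*2*4)*L = (-3*2*4)*(-16) = -6*4*(-16) = -24*(-16) = 384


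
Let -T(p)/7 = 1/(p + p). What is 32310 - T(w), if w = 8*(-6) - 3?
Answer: 3295613/102 ≈ 32310.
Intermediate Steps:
w = -51 (w = -48 - 3 = -51)
T(p) = -7/(2*p) (T(p) = -7/(p + p) = -7*1/(2*p) = -7/(2*p))
32310 - T(w) = 32310 - (-7)/(2*(-51)) = 32310 - (-7)*(-1)/(2*51) = 32310 - 1*7/102 = 32310 - 7/102 = 3295613/102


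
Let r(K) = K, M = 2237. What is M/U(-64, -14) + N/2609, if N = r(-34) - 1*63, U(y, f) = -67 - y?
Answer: -5836624/7827 ≈ -745.70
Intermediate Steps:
N = -97 (N = -34 - 1*63 = -34 - 63 = -97)
M/U(-64, -14) + N/2609 = 2237/(-67 - 1*(-64)) - 97/2609 = 2237/(-67 + 64) - 97*1/2609 = 2237/(-3) - 97/2609 = 2237*(-1/3) - 97/2609 = -2237/3 - 97/2609 = -5836624/7827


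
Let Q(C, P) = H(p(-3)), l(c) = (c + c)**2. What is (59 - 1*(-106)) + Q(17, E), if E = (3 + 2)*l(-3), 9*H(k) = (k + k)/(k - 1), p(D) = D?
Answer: 991/6 ≈ 165.17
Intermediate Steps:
l(c) = 4*c**2 (l(c) = (2*c)**2 = 4*c**2)
H(k) = 2*k/(9*(-1 + k)) (H(k) = ((k + k)/(k - 1))/9 = ((2*k)/(-1 + k))/9 = (2*k/(-1 + k))/9 = 2*k/(9*(-1 + k)))
E = 180 (E = (3 + 2)*(4*(-3)**2) = 5*(4*9) = 5*36 = 180)
Q(C, P) = 1/6 (Q(C, P) = (2/9)*(-3)/(-1 - 3) = (2/9)*(-3)/(-4) = (2/9)*(-3)*(-1/4) = 1/6)
(59 - 1*(-106)) + Q(17, E) = (59 - 1*(-106)) + 1/6 = (59 + 106) + 1/6 = 165 + 1/6 = 991/6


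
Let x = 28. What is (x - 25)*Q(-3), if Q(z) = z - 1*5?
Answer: -24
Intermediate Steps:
Q(z) = -5 + z (Q(z) = z - 5 = -5 + z)
(x - 25)*Q(-3) = (28 - 25)*(-5 - 3) = 3*(-8) = -24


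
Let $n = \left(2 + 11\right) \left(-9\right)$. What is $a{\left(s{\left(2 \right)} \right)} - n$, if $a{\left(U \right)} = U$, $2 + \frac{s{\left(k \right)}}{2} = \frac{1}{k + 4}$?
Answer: $\frac{340}{3} \approx 113.33$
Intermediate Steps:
$s{\left(k \right)} = -4 + \frac{2}{4 + k}$ ($s{\left(k \right)} = -4 + \frac{2}{k + 4} = -4 + \frac{2}{4 + k}$)
$n = -117$ ($n = 13 \left(-9\right) = -117$)
$a{\left(s{\left(2 \right)} \right)} - n = \frac{2 \left(-7 - 4\right)}{4 + 2} - -117 = \frac{2 \left(-7 - 4\right)}{6} + 117 = 2 \cdot \frac{1}{6} \left(-11\right) + 117 = - \frac{11}{3} + 117 = \frac{340}{3}$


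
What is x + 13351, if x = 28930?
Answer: 42281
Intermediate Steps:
x + 13351 = 28930 + 13351 = 42281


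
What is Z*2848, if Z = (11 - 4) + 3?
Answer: 28480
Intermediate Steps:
Z = 10 (Z = 7 + 3 = 10)
Z*2848 = 10*2848 = 28480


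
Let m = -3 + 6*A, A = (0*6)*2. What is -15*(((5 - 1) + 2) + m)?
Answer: -45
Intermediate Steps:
A = 0 (A = 0*2 = 0)
m = -3 (m = -3 + 6*0 = -3 + 0 = -3)
-15*(((5 - 1) + 2) + m) = -15*(((5 - 1) + 2) - 3) = -15*((4 + 2) - 3) = -15*(6 - 3) = -15*3 = -45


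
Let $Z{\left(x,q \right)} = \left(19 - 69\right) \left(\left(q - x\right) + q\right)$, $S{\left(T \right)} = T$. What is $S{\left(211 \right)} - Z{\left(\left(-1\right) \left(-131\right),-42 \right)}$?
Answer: $-10539$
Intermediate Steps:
$Z{\left(x,q \right)} = - 100 q + 50 x$ ($Z{\left(x,q \right)} = - 50 \left(- x + 2 q\right) = - 100 q + 50 x$)
$S{\left(211 \right)} - Z{\left(\left(-1\right) \left(-131\right),-42 \right)} = 211 - \left(\left(-100\right) \left(-42\right) + 50 \left(\left(-1\right) \left(-131\right)\right)\right) = 211 - \left(4200 + 50 \cdot 131\right) = 211 - \left(4200 + 6550\right) = 211 - 10750 = -10539$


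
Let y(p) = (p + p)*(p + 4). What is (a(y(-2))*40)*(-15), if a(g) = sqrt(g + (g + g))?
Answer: -1200*I*sqrt(6) ≈ -2939.4*I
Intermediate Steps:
y(p) = 2*p*(4 + p) (y(p) = (2*p)*(4 + p) = 2*p*(4 + p))
a(g) = sqrt(3)*sqrt(g) (a(g) = sqrt(g + 2*g) = sqrt(3*g) = sqrt(3)*sqrt(g))
(a(y(-2))*40)*(-15) = ((sqrt(3)*sqrt(2*(-2)*(4 - 2)))*40)*(-15) = ((sqrt(3)*sqrt(2*(-2)*2))*40)*(-15) = ((sqrt(3)*sqrt(-8))*40)*(-15) = ((sqrt(3)*(2*I*sqrt(2)))*40)*(-15) = ((2*I*sqrt(6))*40)*(-15) = (80*I*sqrt(6))*(-15) = -1200*I*sqrt(6)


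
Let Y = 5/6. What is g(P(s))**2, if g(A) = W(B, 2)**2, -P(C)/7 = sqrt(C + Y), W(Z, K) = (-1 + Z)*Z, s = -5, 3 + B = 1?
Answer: 1296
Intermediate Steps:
B = -2 (B = -3 + 1 = -2)
Y = 5/6 (Y = 5*(1/6) = 5/6 ≈ 0.83333)
W(Z, K) = Z*(-1 + Z)
P(C) = -7*sqrt(5/6 + C) (P(C) = -7*sqrt(C + 5/6) = -7*sqrt(5/6 + C))
g(A) = 36 (g(A) = (-2*(-1 - 2))**2 = (-2*(-3))**2 = 6**2 = 36)
g(P(s))**2 = 36**2 = 1296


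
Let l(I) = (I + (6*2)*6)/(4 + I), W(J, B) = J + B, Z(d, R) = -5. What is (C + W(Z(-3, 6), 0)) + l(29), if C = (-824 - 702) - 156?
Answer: -55570/33 ≈ -1683.9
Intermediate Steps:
W(J, B) = B + J
l(I) = (72 + I)/(4 + I) (l(I) = (I + 12*6)/(4 + I) = (I + 72)/(4 + I) = (72 + I)/(4 + I))
C = -1682 (C = -1526 - 156 = -1682)
(C + W(Z(-3, 6), 0)) + l(29) = (-1682 + (0 - 5)) + (72 + 29)/(4 + 29) = (-1682 - 5) + 101/33 = -1687 + (1/33)*101 = -1687 + 101/33 = -55570/33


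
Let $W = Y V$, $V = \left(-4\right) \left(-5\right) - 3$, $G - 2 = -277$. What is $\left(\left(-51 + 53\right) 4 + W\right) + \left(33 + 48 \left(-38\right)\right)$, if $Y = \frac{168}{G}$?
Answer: $- \frac{493181}{275} \approx -1793.4$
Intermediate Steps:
$G = -275$ ($G = 2 - 277 = -275$)
$V = 17$ ($V = 20 - 3 = 17$)
$Y = - \frac{168}{275}$ ($Y = \frac{168}{-275} = 168 \left(- \frac{1}{275}\right) = - \frac{168}{275} \approx -0.61091$)
$W = - \frac{2856}{275}$ ($W = \left(- \frac{168}{275}\right) 17 = - \frac{2856}{275} \approx -10.385$)
$\left(\left(-51 + 53\right) 4 + W\right) + \left(33 + 48 \left(-38\right)\right) = \left(\left(-51 + 53\right) 4 - \frac{2856}{275}\right) + \left(33 + 48 \left(-38\right)\right) = \left(2 \cdot 4 - \frac{2856}{275}\right) + \left(33 - 1824\right) = \left(8 - \frac{2856}{275}\right) - 1791 = - \frac{656}{275} - 1791 = - \frac{493181}{275}$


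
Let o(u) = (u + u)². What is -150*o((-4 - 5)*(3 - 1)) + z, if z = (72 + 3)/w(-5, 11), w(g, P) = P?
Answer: -2138325/11 ≈ -1.9439e+5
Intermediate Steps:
o(u) = 4*u² (o(u) = (2*u)² = 4*u²)
z = 75/11 (z = (72 + 3)/11 = 75*(1/11) = 75/11 ≈ 6.8182)
-150*o((-4 - 5)*(3 - 1)) + z = -600*((-4 - 5)*(3 - 1))² + 75/11 = -600*(-9*2)² + 75/11 = -600*(-18)² + 75/11 = -600*324 + 75/11 = -150*1296 + 75/11 = -194400 + 75/11 = -2138325/11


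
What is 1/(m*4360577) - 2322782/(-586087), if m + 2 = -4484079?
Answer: 45417775649469972247/11459864884897184119 ≈ 3.9632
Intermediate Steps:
m = -4484081 (m = -2 - 4484079 = -4484081)
1/(m*4360577) - 2322782/(-586087) = 1/(-4484081*4360577) - 2322782/(-586087) = -1/4484081*1/4360577 - 2322782*(-1/586087) = -1/19553180474737 + 2322782/586087 = 45417775649469972247/11459864884897184119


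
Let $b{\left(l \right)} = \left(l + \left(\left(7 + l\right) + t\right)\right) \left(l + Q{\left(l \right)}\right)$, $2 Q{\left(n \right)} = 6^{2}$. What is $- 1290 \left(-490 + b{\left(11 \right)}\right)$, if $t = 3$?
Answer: $-565020$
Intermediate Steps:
$Q{\left(n \right)} = 18$ ($Q{\left(n \right)} = \frac{6^{2}}{2} = \frac{1}{2} \cdot 36 = 18$)
$b{\left(l \right)} = \left(10 + 2 l\right) \left(18 + l\right)$ ($b{\left(l \right)} = \left(l + \left(\left(7 + l\right) + 3\right)\right) \left(l + 18\right) = \left(l + \left(10 + l\right)\right) \left(18 + l\right) = \left(10 + 2 l\right) \left(18 + l\right)$)
$- 1290 \left(-490 + b{\left(11 \right)}\right) = - 1290 \left(-490 + \left(180 + 2 \cdot 11^{2} + 46 \cdot 11\right)\right) = - 1290 \left(-490 + \left(180 + 2 \cdot 121 + 506\right)\right) = - 1290 \left(-490 + \left(180 + 242 + 506\right)\right) = - 1290 \left(-490 + 928\right) = \left(-1290\right) 438 = -565020$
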